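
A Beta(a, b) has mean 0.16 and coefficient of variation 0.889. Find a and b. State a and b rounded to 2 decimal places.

a = 0.90, b = 4.74

σ = CV·μ = 0.889×0.16 = 0.14224, so σ² = 0.020232.
s+1 = μ(1−μ)/σ² = 0.1344/0.020232 = 6.6429, so s = a+b = 5.6429.
a = μs = 0.90, b = (1−μ)s = 4.74.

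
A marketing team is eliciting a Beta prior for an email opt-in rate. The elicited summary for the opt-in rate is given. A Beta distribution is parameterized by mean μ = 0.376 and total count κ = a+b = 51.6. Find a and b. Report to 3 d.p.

a = μκ = 0.376×51.6 = 19.402 and b = (1−μ)κ = 0.624×51.6 = 32.198.

a = 19.402, b = 32.198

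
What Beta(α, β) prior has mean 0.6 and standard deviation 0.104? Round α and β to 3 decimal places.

Variance = 0.104² = 0.010816. The moment-matching identity α+β = μ(1−μ)/Var − 1 gives
α+β = 0.24/0.010816 − 1 = 21.1893, so α = μ·21.1893 = 12.714 and β = (1−μ)·21.1893 = 8.476.

α = 12.714, β = 8.476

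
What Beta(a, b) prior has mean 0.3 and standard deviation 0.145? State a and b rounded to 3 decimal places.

a = 2.696, b = 6.292

First σ² = 0.021025. Setting a = μn, b = (1−μ)n with n = a+b,
μ(1−μ)/(n+1) = 0.021025 ⇒ n+1 = 0.21/0.021025 = 9.9881 ⇒ n = 8.9881.
Hence a = 0.3×8.9881 = 2.696, b = 0.7×8.9881 = 6.292.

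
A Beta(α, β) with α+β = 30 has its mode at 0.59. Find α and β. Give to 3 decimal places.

α = 17.520, β = 12.480

For α,β>1 the mode is (α−1)/(α+β−2), so α = mode·(κ−2)+1 = 0.59×28+1 = 17.520.
And β = (1−mode)·(κ−2)+1 = 0.41×28+1 = 12.480.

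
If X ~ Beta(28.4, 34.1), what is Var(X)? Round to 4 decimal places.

0.0039

Var = αβ/[(α+β)²(α+β+1)] = (28.4×34.1)/(62.5²×63.5) = 968.44/248046.875 = 0.0039.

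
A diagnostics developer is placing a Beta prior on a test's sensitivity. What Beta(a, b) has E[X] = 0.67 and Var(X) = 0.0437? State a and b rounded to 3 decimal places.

By moment matching, a+b = μ(1−μ)/σ² − 1 = (0.67·0.33)/0.0437 − 1 = 5.0595 − 1 = 4.0595.
Since a/(a+b) = μ, a = 0.67·4.0595 = 2.720 and b = 0.33·4.0595 = 1.340.

a = 2.720, b = 1.340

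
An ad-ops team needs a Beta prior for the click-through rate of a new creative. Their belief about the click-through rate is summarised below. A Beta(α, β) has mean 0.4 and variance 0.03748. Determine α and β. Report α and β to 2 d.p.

α = 2.16, β = 3.24

By moment matching, α+β = μ(1−μ)/σ² − 1 = (0.4·0.6)/0.03748 − 1 = 6.4034 − 1 = 5.4034.
Since α/(α+β) = μ, α = 0.4·5.4034 = 2.16 and β = 0.6·5.4034 = 3.24.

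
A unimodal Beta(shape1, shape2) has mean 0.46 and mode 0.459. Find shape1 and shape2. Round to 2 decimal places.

shape1 = 37.72, shape2 = 44.28

With s = shape1+shape2: μ = shape1/s and mode = (shape1−1)/(s−2). Eliminating shape1 = μs,
μs − 1 = m(s−2) ⇒ s(μ−m) = 1−2m ⇒ s = 0.082/0.001 = 82.0000.
So shape1 = μs = 37.72, shape2 = (1−μ)s = 44.28.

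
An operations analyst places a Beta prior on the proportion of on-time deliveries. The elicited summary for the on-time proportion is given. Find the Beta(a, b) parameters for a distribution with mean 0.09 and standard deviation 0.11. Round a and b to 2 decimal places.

a = 0.52, b = 5.25

σ² = 0.11² = 0.0121.
With s = a+b, Var = μ(1−μ)/(s+1), so s+1 = (0.09×0.91)/0.0121 = 6.7686 and s = 5.7686.
a = μs = 0.52, b = (1−μ)s = 5.25.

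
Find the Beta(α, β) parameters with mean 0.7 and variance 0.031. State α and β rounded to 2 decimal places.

By moment matching, α+β = μ(1−μ)/σ² − 1 = (0.7·0.3)/0.031 − 1 = 6.7742 − 1 = 5.7742.
Since α/(α+β) = μ, α = 0.7·5.7742 = 4.04 and β = 0.3·5.7742 = 1.73.

α = 4.04, β = 1.73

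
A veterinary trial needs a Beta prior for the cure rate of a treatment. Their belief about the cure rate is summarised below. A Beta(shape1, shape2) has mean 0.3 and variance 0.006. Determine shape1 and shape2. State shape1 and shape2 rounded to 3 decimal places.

shape1 = 10.200, shape2 = 23.800

Let s = shape1+shape2. The Beta variance is μ(1−μ)/(s+1).
So s+1 = μ(1−μ)/σ² = (0.3×0.7)/0.006 = 0.21/0.006 = 35.0000, giving s = 34.0000.
Then shape1 = μs = 0.3×34.0000 = 10.200 and shape2 = (1−μ)s = 0.7×34.0000 = 23.800.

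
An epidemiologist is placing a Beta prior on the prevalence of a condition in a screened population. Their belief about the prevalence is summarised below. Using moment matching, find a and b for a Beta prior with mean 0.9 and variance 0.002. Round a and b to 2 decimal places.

Write ν = a+b; then a = μν and Var = μ(1−μ)/(ν+1).
ν = μ(1−μ)/Var − 1 = 0.09/0.002 − 1 = 44.0000.
a = 0.9·44.0000 = 39.60, b = 0.1·44.0000 = 4.40.

a = 39.60, b = 4.40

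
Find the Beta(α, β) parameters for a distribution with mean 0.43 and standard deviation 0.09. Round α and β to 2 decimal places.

α = 12.58, β = 16.68

First σ² = 0.0081. Setting α = μn, β = (1−μ)n with n = α+β,
μ(1−μ)/(n+1) = 0.0081 ⇒ n+1 = 0.2451/0.0081 = 30.2593 ⇒ n = 29.2593.
Hence α = 0.43×29.2593 = 12.58, β = 0.57×29.2593 = 16.68.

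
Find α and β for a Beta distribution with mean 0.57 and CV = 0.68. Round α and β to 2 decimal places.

σ = CV·μ = 0.68×0.57 = 0.38760, so σ² = 0.150234.
s+1 = μ(1−μ)/σ² = 0.2451/0.150234 = 1.6315, so s = α+β = 0.6315.
α = μs = 0.36, β = (1−μ)s = 0.27.

α = 0.36, β = 0.27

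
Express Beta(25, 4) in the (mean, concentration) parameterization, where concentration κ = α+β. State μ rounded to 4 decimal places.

κ = α+β = 25+4 = 29; μ = α/κ = 25/29 = 0.8621.

μ = 0.8621, κ = 29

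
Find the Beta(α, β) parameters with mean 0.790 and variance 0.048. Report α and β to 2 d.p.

α = 1.94, β = 0.52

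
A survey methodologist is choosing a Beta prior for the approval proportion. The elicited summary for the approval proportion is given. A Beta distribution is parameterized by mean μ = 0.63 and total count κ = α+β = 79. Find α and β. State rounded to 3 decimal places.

α = μκ = 0.63×79 = 49.770 and β = (1−μ)κ = 0.37×79 = 29.230.

α = 49.770, β = 29.230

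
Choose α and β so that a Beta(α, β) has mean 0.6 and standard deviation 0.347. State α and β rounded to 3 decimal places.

α = 0.596, β = 0.397

Variance = 0.347² = 0.120409. The moment-matching identity α+β = μ(1−μ)/Var − 1 gives
α+β = 0.24/0.120409 − 1 = 0.9932, so α = μ·0.9932 = 0.596 and β = (1−μ)·0.9932 = 0.397.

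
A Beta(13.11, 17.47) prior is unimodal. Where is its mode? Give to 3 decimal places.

0.424

The density x^(α−1)(1−x)^(β−1) is maximised at (α−1)/(α+β−2) = 12.11/28.58 = 0.424.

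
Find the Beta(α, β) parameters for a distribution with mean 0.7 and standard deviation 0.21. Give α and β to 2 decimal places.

α = 2.63, β = 1.13

Variance = 0.21² = 0.0441. The moment-matching identity α+β = μ(1−μ)/Var − 1 gives
α+β = 0.21/0.0441 − 1 = 3.7619, so α = μ·3.7619 = 2.63 and β = (1−μ)·3.7619 = 1.13.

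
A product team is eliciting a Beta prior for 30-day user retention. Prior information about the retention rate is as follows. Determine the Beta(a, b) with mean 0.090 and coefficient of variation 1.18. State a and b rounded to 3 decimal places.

a = 0.564, b = 5.698

σ = CV·μ = 1.18×0.090 = 0.10620, so σ² = 0.011278.
s+1 = μ(1−μ)/σ² = 0.081900/0.011278 = 7.2616, so s = a+b = 6.2616.
a = μs = 0.564, b = (1−μ)s = 5.698.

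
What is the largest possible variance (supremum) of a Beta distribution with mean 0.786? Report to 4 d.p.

For fixed mean μ the Beta variance is μ(1−μ)/(α+β+1), increasing as α+β decreases.
Its least upper bound (not attained) is μ(1−μ) = 0.786·0.214 = 0.1682.

0.1682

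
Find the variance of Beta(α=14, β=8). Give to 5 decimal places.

0.01006

μ = 14/22 = 0.636364; Var = μ(1−μ)/(α+β+1) = 0.2314050/23 = 0.01006.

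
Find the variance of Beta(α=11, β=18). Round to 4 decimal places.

Var = αβ/[(α+β)²(α+β+1)] = (11×18)/(29²×30) = 198/25230 = 0.0078.

0.0078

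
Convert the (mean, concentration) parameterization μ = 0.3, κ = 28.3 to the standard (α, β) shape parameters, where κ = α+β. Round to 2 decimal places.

α = 8.49, β = 19.81

α = μκ = 0.3×28.3 = 8.49 and β = (1−μ)κ = 0.7×28.3 = 19.81.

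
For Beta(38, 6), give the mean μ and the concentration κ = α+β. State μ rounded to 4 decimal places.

κ = α+β = 38+6 = 44; μ = α/κ = 38/44 = 0.8636.

μ = 0.8636, κ = 44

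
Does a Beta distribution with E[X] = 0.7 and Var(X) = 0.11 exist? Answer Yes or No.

A Beta with mean μ has variance μ(1−μ)/(α+β+1) < μ(1−μ).
Here μ(1−μ) = 0.7×0.3 = 0.21, and 0.11 < 0.21.

Yes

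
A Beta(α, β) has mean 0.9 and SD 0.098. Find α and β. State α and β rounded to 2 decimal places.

α = 7.53, β = 0.84

Variance = 0.098² = 0.009604. The moment-matching identity α+β = μ(1−μ)/Var − 1 gives
α+β = 0.09/0.009604 − 1 = 8.3711, so α = μ·8.3711 = 7.53 and β = (1−μ)·8.3711 = 0.84.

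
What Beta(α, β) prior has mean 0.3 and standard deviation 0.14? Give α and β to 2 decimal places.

α = 2.91, β = 6.80

First σ² = 0.0196. Setting α = μn, β = (1−μ)n with n = α+β,
μ(1−μ)/(n+1) = 0.0196 ⇒ n+1 = 0.21/0.0196 = 10.7143 ⇒ n = 9.7143.
Hence α = 0.3×9.7143 = 2.91, β = 0.7×9.7143 = 6.80.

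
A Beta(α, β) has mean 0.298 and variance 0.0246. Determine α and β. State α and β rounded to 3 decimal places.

α = 2.236, β = 5.268

By moment matching, α+β = μ(1−μ)/σ² − 1 = (0.298·0.702)/0.0246 − 1 = 8.5039 − 1 = 7.5039.
Since α/(α+β) = μ, α = 0.298·7.5039 = 2.236 and β = 0.702·7.5039 = 5.268.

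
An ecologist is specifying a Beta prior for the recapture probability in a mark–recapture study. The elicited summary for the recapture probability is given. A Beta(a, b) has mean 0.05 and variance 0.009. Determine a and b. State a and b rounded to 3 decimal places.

Write ν = a+b; then a = μν and Var = μ(1−μ)/(ν+1).
ν = μ(1−μ)/Var − 1 = 0.0475/0.009 − 1 = 4.2778.
a = 0.05·4.2778 = 0.214, b = 0.95·4.2778 = 4.064.

a = 0.214, b = 4.064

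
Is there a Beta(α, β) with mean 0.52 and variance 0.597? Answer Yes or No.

No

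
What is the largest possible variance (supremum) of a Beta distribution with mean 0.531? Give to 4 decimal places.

Var = μ(1−μ)/(α+β+1), which approaches μ(1−μ) as α+β → 0.
So the supremum is μ(1−μ) = 0.531×0.469 = 0.2490.

0.2490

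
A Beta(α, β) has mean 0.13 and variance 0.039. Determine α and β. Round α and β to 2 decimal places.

α = 0.25, β = 1.65

By moment matching, α+β = μ(1−μ)/σ² − 1 = (0.13·0.87)/0.039 − 1 = 2.9000 − 1 = 1.9000.
Since α/(α+β) = μ, α = 0.13·1.9000 = 0.25 and β = 0.87·1.9000 = 1.65.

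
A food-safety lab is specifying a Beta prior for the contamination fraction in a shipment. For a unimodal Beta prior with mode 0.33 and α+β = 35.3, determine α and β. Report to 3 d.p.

α = 11.989, β = 23.311

For α,β>1 the mode is (α−1)/(α+β−2), so α = mode·(κ−2)+1 = 0.33×33.3+1 = 11.989.
And β = (1−mode)·(κ−2)+1 = 0.67×33.3+1 = 23.311.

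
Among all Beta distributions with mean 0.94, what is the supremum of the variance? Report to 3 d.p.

Var = μ(1−μ)/(α+β+1), which approaches μ(1−μ) as α+β → 0.
So the supremum is μ(1−μ) = 0.94×0.06 = 0.056.

0.056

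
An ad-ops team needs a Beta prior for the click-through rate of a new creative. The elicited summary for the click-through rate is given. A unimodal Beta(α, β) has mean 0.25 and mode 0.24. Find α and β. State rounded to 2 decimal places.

α = 13.00, β = 39.00

With s = α+β: μ = α/s and mode = (α−1)/(s−2). Eliminating α = μs,
μs − 1 = m(s−2) ⇒ s(μ−m) = 1−2m ⇒ s = 0.52/0.01 = 52.0000.
So α = μs = 13.00, β = (1−μ)s = 39.00.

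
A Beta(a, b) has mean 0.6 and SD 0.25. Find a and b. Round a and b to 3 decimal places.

σ² = 0.25² = 0.0625.
With s = a+b, Var = μ(1−μ)/(s+1), so s+1 = (0.6×0.4)/0.0625 = 3.8400 and s = 2.8400.
a = μs = 1.704, b = (1−μ)s = 1.136.

a = 1.704, b = 1.136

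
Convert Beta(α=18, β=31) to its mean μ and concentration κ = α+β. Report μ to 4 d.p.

κ = α+β = 18+31 = 49; μ = α/κ = 18/49 = 0.3673.

μ = 0.3673, κ = 49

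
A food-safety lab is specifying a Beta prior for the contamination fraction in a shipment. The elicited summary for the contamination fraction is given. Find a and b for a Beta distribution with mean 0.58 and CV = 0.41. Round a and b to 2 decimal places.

a = 1.92, b = 1.39

Var = (CV·μ)² = (0.41×0.58)² = 0.056549.
a+b = μ(1−μ)/Var − 1 = 0.2436/0.056549 − 1 = 3.3078.
Thus a = 0.58·3.3078 = 1.92 and b = 0.42·3.3078 = 1.39.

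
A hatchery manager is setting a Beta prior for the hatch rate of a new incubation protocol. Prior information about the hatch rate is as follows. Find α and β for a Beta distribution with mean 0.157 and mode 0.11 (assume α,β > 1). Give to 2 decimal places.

With s = α+β: μ = α/s and mode = (α−1)/(s−2). Eliminating α = μs,
μs − 1 = m(s−2) ⇒ s(μ−m) = 1−2m ⇒ s = 0.78/0.047 = 16.5957.
So α = μs = 2.61, β = (1−μ)s = 13.99.

α = 2.61, β = 13.99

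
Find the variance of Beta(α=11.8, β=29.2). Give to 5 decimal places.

Var = αβ/[(α+β)²(α+β+1)] = (11.8×29.2)/(41.0²×42.0) = 344.56/70602.000 = 0.00488.

0.00488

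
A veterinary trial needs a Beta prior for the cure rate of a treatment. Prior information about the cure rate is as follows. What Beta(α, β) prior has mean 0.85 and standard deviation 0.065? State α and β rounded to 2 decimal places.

α = 24.80, β = 4.38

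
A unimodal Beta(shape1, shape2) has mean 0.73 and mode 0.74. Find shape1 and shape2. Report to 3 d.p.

shape1 = 35.040, shape2 = 12.960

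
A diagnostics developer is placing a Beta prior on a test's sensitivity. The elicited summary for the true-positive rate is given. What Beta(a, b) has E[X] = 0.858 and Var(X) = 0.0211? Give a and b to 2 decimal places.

a = 4.10, b = 0.68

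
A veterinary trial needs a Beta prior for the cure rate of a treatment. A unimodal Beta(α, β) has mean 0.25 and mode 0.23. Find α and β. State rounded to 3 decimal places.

Let s = α+β. Mean gives α = μs = 0.25s; mode gives (α−1)/(s−2) = 0.23.
Substituting: 0.25s − 1 = 0.23(s−2) = 0.23s − 0.46, so 0.02s = 0.54 and s = 27.0000.
Then α = 0.25×27.0000 = 6.750 and β = s−α = 20.250.

α = 6.750, β = 20.250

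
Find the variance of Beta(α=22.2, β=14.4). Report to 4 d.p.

μ = 22.2/36.6 = 0.606557; Var = μ(1−μ)/(α+β+1) = 0.2386455/37.6 = 0.0063.

0.0063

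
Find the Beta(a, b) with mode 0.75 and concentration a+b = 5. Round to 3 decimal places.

For a,b>1 the mode is (a−1)/(a+b−2), so a = mode·(κ−2)+1 = 0.75×3+1 = 3.250.
And b = (1−mode)·(κ−2)+1 = 0.25×3+1 = 1.750.

a = 3.250, b = 1.750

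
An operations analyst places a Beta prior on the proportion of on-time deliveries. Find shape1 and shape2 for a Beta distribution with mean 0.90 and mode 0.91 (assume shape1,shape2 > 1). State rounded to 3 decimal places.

With s = shape1+shape2: μ = shape1/s and mode = (shape1−1)/(s−2). Eliminating shape1 = μs,
μs − 1 = m(s−2) ⇒ s(μ−m) = 1−2m ⇒ s = -0.82/-0.01 = 82.0000.
So shape1 = μs = 73.800, shape2 = (1−μ)s = 8.200.

shape1 = 73.800, shape2 = 8.200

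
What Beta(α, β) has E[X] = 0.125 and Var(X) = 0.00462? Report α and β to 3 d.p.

By moment matching, α+β = μ(1−μ)/σ² − 1 = (0.125·0.875)/0.00462 − 1 = 23.6742 − 1 = 22.6742.
Since α/(α+β) = μ, α = 0.125·22.6742 = 2.834 and β = 0.875·22.6742 = 19.840.

α = 2.834, β = 19.840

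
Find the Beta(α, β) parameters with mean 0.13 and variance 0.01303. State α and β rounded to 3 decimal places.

α = 0.998, β = 6.682

By moment matching, α+β = μ(1−μ)/σ² − 1 = (0.13·0.87)/0.01303 − 1 = 8.6800 − 1 = 7.6800.
Since α/(α+β) = μ, α = 0.13·7.6800 = 0.998 and β = 0.87·7.6800 = 6.682.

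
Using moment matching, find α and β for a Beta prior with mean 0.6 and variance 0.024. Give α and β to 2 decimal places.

By moment matching, α+β = μ(1−μ)/σ² − 1 = (0.6·0.4)/0.024 − 1 = 10.0000 − 1 = 9.0000.
Since α/(α+β) = μ, α = 0.6·9.0000 = 5.40 and β = 0.4·9.0000 = 3.60.

α = 5.40, β = 3.60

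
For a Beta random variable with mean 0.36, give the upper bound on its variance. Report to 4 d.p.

0.2304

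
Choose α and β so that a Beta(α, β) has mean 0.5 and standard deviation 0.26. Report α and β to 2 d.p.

First σ² = 0.0676. Setting α = μn, β = (1−μ)n with n = α+β,
μ(1−μ)/(n+1) = 0.0676 ⇒ n+1 = 0.25/0.0676 = 3.6982 ⇒ n = 2.6982.
Hence α = 0.5×2.6982 = 1.35, β = 0.5×2.6982 = 1.35.

α = 1.35, β = 1.35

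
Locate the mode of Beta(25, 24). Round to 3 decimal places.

With α,β > 1, mode = (α−1)/(α+β−2) = 24/47 = 0.511.

0.511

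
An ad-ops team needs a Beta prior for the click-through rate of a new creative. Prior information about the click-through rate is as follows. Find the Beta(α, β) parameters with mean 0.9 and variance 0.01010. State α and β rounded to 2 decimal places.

Let s = α+β. The Beta variance is μ(1−μ)/(s+1).
So s+1 = μ(1−μ)/σ² = (0.9×0.1)/0.01010 = 0.09/0.01010 = 8.9109, giving s = 7.9109.
Then α = μs = 0.9×7.9109 = 7.12 and β = (1−μ)s = 0.1×7.9109 = 0.79.

α = 7.12, β = 0.79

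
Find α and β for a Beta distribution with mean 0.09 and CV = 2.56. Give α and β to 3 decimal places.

α = 0.049, β = 0.494

σ = CV·μ = 2.56×0.09 = 0.23040, so σ² = 0.053084.
s+1 = μ(1−μ)/σ² = 0.0819/0.053084 = 1.5428, so s = α+β = 0.5428.
α = μs = 0.049, β = (1−μ)s = 0.494.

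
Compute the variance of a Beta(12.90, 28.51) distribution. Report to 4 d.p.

0.0051

μ = 12.90/41.41 = 0.311519; Var = μ(1−μ)/(α+β+1) = 0.2144749/42.41 = 0.0051.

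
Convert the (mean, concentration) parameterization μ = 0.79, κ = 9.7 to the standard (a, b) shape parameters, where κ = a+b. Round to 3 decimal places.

a = μκ = 0.79×9.7 = 7.663 and b = (1−μ)κ = 0.21×9.7 = 2.037.

a = 7.663, b = 2.037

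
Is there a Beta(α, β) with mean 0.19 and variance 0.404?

No

A Beta with mean μ has variance μ(1−μ)/(α+β+1) < μ(1−μ).
Here μ(1−μ) = 0.19×0.81 = 0.1539, and 0.404 ≥ 0.1539.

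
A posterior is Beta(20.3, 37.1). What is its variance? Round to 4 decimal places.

0.0039

Var = αβ/[(α+β)²(α+β+1)] = (20.3×37.1)/(57.4²×58.4) = 753.13/192413.984 = 0.0039.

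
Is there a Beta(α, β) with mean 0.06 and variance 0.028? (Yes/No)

The Beta variance bound is σ² < μ(1−μ).
Here μ(1−μ) = 0.06×0.94 = 0.0564, and 0.028 < 0.0564.

Yes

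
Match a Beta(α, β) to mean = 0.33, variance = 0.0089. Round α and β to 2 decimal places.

α = 7.87, β = 15.97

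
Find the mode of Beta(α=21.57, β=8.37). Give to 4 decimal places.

0.7362

The density x^(α−1)(1−x)^(β−1) is maximised at (α−1)/(α+β−2) = 20.57/27.94 = 0.7362.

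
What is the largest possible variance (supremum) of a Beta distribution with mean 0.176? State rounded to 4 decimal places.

0.1450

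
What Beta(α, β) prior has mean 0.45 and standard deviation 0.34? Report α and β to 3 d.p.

α = 0.513, β = 0.628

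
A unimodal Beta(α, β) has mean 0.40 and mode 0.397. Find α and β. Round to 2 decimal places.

α = 27.47, β = 41.20

With s = α+β: μ = α/s and mode = (α−1)/(s−2). Eliminating α = μs,
μs − 1 = m(s−2) ⇒ s(μ−m) = 1−2m ⇒ s = 0.206/0.003 = 68.6667.
So α = μs = 27.47, β = (1−μ)s = 41.20.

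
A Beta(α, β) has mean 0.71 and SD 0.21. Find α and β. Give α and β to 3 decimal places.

α = 2.605, β = 1.064

σ² = 0.21² = 0.0441.
With s = α+β, Var = μ(1−μ)/(s+1), so s+1 = (0.71×0.29)/0.0441 = 4.6689 and s = 3.6689.
α = μs = 2.605, β = (1−μ)s = 1.064.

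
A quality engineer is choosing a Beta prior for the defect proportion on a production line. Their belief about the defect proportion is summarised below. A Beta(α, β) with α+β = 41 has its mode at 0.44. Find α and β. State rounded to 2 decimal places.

Mode = (α−1)/(κ−2) with κ = α+β, so α−1 = 0.44·39 = 17.16.
α = 18.16; β = κ − α = 22.84.

α = 18.16, β = 22.84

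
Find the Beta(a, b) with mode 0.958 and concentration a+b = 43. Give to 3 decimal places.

Since the density peak of Beta(a,b) is at (a−1)/(a+b−2),
a = 1 + 0.958(43−2) = 40.278 and b = 43 − 40.278 = 2.722.

a = 40.278, b = 2.722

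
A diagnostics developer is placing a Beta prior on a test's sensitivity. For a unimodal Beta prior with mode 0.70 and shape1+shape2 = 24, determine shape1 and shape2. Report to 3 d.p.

shape1 = 16.400, shape2 = 7.600

Since the density peak of Beta(shape1,shape2) is at (shape1−1)/(shape1+shape2−2),
shape1 = 1 + 0.70(24−2) = 16.400 and shape2 = 24 − 16.400 = 7.600.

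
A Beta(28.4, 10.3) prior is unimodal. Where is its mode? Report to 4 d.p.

The density x^(α−1)(1−x)^(β−1) is maximised at (α−1)/(α+β−2) = 27.4/36.7 = 0.7466.

0.7466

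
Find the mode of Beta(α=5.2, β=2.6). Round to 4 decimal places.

With α,β > 1, mode = (α−1)/(α+β−2) = 4.2/5.8 = 0.7241.

0.7241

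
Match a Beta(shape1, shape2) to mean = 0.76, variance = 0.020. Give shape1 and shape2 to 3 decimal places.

Write ν = shape1+shape2; then shape1 = μν and Var = μ(1−μ)/(ν+1).
ν = μ(1−μ)/Var − 1 = 0.1824/0.020 − 1 = 8.1200.
shape1 = 0.76·8.1200 = 6.171, shape2 = 0.24·8.1200 = 1.949.

shape1 = 6.171, shape2 = 1.949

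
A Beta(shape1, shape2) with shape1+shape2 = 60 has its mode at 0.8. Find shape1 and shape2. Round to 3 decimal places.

For shape1,shape2>1 the mode is (shape1−1)/(shape1+shape2−2), so shape1 = mode·(κ−2)+1 = 0.8×58+1 = 47.400.
And shape2 = (1−mode)·(κ−2)+1 = 0.2×58+1 = 12.600.

shape1 = 47.400, shape2 = 12.600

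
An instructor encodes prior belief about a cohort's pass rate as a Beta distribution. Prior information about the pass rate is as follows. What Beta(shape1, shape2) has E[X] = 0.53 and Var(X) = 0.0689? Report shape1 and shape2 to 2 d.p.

shape1 = 1.39, shape2 = 1.23

Write ν = shape1+shape2; then shape1 = μν and Var = μ(1−μ)/(ν+1).
ν = μ(1−μ)/Var − 1 = 0.2491/0.0689 − 1 = 2.6154.
shape1 = 0.53·2.6154 = 1.39, shape2 = 0.47·2.6154 = 1.23.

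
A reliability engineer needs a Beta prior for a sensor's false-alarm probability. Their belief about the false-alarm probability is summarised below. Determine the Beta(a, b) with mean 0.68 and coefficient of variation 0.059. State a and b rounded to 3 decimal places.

a = 91.248, b = 42.940

Var = (CV·μ)² = (0.059×0.68)² = 0.001610.
a+b = μ(1−μ)/Var − 1 = 0.2176/0.001610 − 1 = 134.1877.
Thus a = 0.68·134.1877 = 91.248 and b = 0.32·134.1877 = 42.940.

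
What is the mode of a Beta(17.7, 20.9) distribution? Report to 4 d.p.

0.4563

The density x^(α−1)(1−x)^(β−1) is maximised at (α−1)/(α+β−2) = 16.7/36.6 = 0.4563.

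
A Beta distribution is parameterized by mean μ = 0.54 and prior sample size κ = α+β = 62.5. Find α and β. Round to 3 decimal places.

α = μκ = 0.54×62.5 = 33.750 and β = (1−μ)κ = 0.46×62.5 = 28.750.

α = 33.750, β = 28.750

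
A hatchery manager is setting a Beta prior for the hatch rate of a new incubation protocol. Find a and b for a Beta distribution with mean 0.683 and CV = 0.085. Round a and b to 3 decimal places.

a = 43.192, b = 20.047

Var = (CV·μ)² = (0.085×0.683)² = 0.003370.
a+b = μ(1−μ)/Var − 1 = 0.216511/0.003370 − 1 = 63.2393.
Thus a = 0.683·63.2393 = 43.192 and b = 0.317·63.2393 = 20.047.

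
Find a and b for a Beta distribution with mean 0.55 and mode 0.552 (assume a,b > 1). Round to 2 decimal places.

a = 28.60, b = 23.40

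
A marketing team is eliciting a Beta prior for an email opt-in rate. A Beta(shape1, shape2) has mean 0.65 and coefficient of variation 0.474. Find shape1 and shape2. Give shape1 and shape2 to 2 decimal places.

shape1 = 0.91, shape2 = 0.49

σ = CV·μ = 0.474×0.65 = 0.30810, so σ² = 0.094926.
s+1 = μ(1−μ)/σ² = 0.2275/0.094926 = 2.3966, so s = shape1+shape2 = 1.3966.
shape1 = μs = 0.91, shape2 = (1−μ)s = 0.49.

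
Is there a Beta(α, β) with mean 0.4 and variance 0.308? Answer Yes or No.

No

The Beta variance bound is σ² < μ(1−μ).
Here μ(1−μ) = 0.4×0.6 = 0.24, and 0.308 ≥ 0.24.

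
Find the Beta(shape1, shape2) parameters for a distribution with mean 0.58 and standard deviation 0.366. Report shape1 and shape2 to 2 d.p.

shape1 = 0.47, shape2 = 0.34

First σ² = 0.133956. Setting shape1 = μn, shape2 = (1−μ)n with n = shape1+shape2,
μ(1−μ)/(n+1) = 0.133956 ⇒ n+1 = 0.2436/0.133956 = 1.8185 ⇒ n = 0.8185.
Hence shape1 = 0.58×0.8185 = 0.47, shape2 = 0.42×0.8185 = 0.34.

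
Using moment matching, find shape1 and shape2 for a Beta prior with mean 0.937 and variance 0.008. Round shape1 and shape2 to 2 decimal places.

shape1 = 5.98, shape2 = 0.40

By moment matching, shape1+shape2 = μ(1−μ)/σ² − 1 = (0.937·0.063)/0.008 − 1 = 7.3789 − 1 = 6.3789.
Since shape1/(shape1+shape2) = μ, shape1 = 0.937·6.3789 = 5.98 and shape2 = 0.063·6.3789 = 0.40.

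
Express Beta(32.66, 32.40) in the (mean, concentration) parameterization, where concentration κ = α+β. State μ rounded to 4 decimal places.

μ = 0.5020, κ = 65.06

κ = α+β = 32.66+32.40 = 65.06; μ = α/κ = 32.66/65.06 = 0.5020.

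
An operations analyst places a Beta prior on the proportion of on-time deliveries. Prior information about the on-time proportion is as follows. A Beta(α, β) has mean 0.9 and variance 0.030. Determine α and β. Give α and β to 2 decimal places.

α = 1.80, β = 0.20

Write ν = α+β; then α = μν and Var = μ(1−μ)/(ν+1).
ν = μ(1−μ)/Var − 1 = 0.09/0.030 − 1 = 2.0000.
α = 0.9·2.0000 = 1.80, β = 0.1·2.0000 = 0.20.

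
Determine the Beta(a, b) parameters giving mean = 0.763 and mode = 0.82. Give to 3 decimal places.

Let s = a+b. Mean gives a = μs = 0.763s; mode gives (a−1)/(s−2) = 0.82.
Substituting: 0.763s − 1 = 0.82(s−2) = 0.82s − 1.64, so -0.057s = -0.64 and s = 11.2281.
Then a = 0.763×11.2281 = 8.567 and b = s−a = 2.661.

a = 8.567, b = 2.661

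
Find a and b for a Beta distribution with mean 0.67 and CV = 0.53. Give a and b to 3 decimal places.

Var = (CV·μ)² = (0.53×0.67)² = 0.126096.
a+b = μ(1−μ)/Var − 1 = 0.2211/0.126096 − 1 = 0.7534.
Thus a = 0.67·0.7534 = 0.505 and b = 0.33·0.7534 = 0.249.

a = 0.505, b = 0.249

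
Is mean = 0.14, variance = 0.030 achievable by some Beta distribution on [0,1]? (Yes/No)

Yes

A Beta with mean μ has variance μ(1−μ)/(α+β+1) < μ(1−μ).
Here μ(1−μ) = 0.14×0.86 = 0.1204, and 0.030 < 0.1204.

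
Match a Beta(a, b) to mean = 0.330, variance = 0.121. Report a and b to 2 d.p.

Let s = a+b. The Beta variance is μ(1−μ)/(s+1).
So s+1 = μ(1−μ)/σ² = (0.330×0.670)/0.121 = 0.221100/0.121 = 1.8273, giving s = 0.8273.
Then a = μs = 0.330×0.8273 = 0.27 and b = (1−μ)s = 0.670×0.8273 = 0.55.

a = 0.27, b = 0.55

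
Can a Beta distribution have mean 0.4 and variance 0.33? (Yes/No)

No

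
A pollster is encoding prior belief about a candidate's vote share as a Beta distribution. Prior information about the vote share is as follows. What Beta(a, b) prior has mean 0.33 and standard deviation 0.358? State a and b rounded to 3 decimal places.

a = 0.239, b = 0.486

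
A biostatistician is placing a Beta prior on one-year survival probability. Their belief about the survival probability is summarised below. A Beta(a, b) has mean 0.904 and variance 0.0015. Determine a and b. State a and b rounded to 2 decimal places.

Write ν = a+b; then a = μν and Var = μ(1−μ)/(ν+1).
ν = μ(1−μ)/Var − 1 = 0.086784/0.0015 − 1 = 56.8560.
a = 0.904·56.8560 = 51.40, b = 0.096·56.8560 = 5.46.

a = 51.40, b = 5.46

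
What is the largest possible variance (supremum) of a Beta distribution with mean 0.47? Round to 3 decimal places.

0.249

For fixed mean μ the Beta variance is μ(1−μ)/(α+β+1), increasing as α+β decreases.
Its least upper bound (not attained) is μ(1−μ) = 0.47·0.53 = 0.249.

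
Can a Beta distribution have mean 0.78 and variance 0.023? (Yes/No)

Yes

A Beta with mean μ has variance μ(1−μ)/(α+β+1) < μ(1−μ).
Here μ(1−μ) = 0.78×0.22 = 0.1716, and 0.023 < 0.1716.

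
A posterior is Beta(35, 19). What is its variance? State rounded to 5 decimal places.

0.00415

Var = αβ/[(α+β)²(α+β+1)] = (35×19)/(54²×55) = 665/160380 = 0.00415.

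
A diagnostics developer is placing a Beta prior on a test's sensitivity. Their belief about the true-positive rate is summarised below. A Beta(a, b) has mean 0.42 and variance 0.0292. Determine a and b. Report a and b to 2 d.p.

a = 3.08, b = 4.26

By moment matching, a+b = μ(1−μ)/σ² − 1 = (0.42·0.58)/0.0292 − 1 = 8.3425 − 1 = 7.3425.
Since a/(a+b) = μ, a = 0.42·7.3425 = 3.08 and b = 0.58·7.3425 = 4.26.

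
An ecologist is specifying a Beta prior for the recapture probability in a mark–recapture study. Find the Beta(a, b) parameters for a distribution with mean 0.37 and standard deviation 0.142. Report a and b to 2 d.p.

a = 3.91, b = 6.65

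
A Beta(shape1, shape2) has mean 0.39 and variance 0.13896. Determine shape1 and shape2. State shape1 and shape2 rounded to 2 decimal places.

shape1 = 0.28, shape2 = 0.43

Write ν = shape1+shape2; then shape1 = μν and Var = μ(1−μ)/(ν+1).
ν = μ(1−μ)/Var − 1 = 0.2379/0.13896 − 1 = 0.7120.
shape1 = 0.39·0.7120 = 0.28, shape2 = 0.61·0.7120 = 0.43.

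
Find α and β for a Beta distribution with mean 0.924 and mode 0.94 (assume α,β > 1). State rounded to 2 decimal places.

Let s = α+β. Mean gives α = μs = 0.924s; mode gives (α−1)/(s−2) = 0.94.
Substituting: 0.924s − 1 = 0.94(s−2) = 0.94s − 1.88, so -0.016s = -0.88 and s = 55.0000.
Then α = 0.924×55.0000 = 50.82 and β = s−α = 4.18.

α = 50.82, β = 4.18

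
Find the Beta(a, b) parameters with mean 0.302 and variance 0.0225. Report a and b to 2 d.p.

Write ν = a+b; then a = μν and Var = μ(1−μ)/(ν+1).
ν = μ(1−μ)/Var − 1 = 0.210796/0.0225 − 1 = 8.3687.
a = 0.302·8.3687 = 2.53, b = 0.698·8.3687 = 5.84.

a = 2.53, b = 5.84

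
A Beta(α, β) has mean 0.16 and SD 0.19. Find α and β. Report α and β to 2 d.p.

α = 0.44, β = 2.29

First σ² = 0.0361. Setting α = μn, β = (1−μ)n with n = α+β,
μ(1−μ)/(n+1) = 0.0361 ⇒ n+1 = 0.1344/0.0361 = 3.7230 ⇒ n = 2.7230.
Hence α = 0.16×2.7230 = 0.44, β = 0.84×2.7230 = 2.29.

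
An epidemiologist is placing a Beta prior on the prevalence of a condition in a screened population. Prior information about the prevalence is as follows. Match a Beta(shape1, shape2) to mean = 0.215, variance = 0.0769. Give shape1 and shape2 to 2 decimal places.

shape1 = 0.26, shape2 = 0.94

By moment matching, shape1+shape2 = μ(1−μ)/σ² − 1 = (0.215·0.785)/0.0769 − 1 = 2.1947 − 1 = 1.1947.
Since shape1/(shape1+shape2) = μ, shape1 = 0.215·1.1947 = 0.26 and shape2 = 0.785·1.1947 = 0.94.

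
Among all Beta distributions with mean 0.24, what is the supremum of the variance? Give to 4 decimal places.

Var = μ(1−μ)/(α+β+1), which approaches μ(1−μ) as α+β → 0.
So the supremum is μ(1−μ) = 0.24×0.76 = 0.1824.

0.1824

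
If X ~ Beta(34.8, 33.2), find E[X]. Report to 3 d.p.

0.512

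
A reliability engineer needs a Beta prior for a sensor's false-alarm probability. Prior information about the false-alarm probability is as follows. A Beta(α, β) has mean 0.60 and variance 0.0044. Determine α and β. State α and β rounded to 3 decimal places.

Let s = α+β. The Beta variance is μ(1−μ)/(s+1).
So s+1 = μ(1−μ)/σ² = (0.60×0.40)/0.0044 = 0.2400/0.0044 = 54.5455, giving s = 53.5455.
Then α = μs = 0.60×53.5455 = 32.127 and β = (1−μ)s = 0.40×53.5455 = 21.418.

α = 32.127, β = 21.418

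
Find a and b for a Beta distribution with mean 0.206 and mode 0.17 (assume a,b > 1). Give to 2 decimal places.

a = 3.78, b = 14.56

Let s = a+b. Mean gives a = μs = 0.206s; mode gives (a−1)/(s−2) = 0.17.
Substituting: 0.206s − 1 = 0.17(s−2) = 0.17s − 0.34, so 0.036s = 0.66 and s = 18.3333.
Then a = 0.206×18.3333 = 3.78 and b = s−a = 14.56.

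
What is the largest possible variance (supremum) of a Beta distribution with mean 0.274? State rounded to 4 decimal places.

For fixed mean μ the Beta variance is μ(1−μ)/(α+β+1), increasing as α+β decreases.
Its least upper bound (not attained) is μ(1−μ) = 0.274·0.726 = 0.1989.

0.1989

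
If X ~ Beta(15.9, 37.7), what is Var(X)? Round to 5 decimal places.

0.00382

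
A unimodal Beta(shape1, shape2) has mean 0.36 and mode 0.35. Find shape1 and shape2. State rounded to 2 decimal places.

Let s = shape1+shape2. Mean gives shape1 = μs = 0.36s; mode gives (shape1−1)/(s−2) = 0.35.
Substituting: 0.36s − 1 = 0.35(s−2) = 0.35s − 0.70, so 0.01s = 0.30 and s = 30.0000.
Then shape1 = 0.36×30.0000 = 10.80 and shape2 = s−shape1 = 19.20.

shape1 = 10.80, shape2 = 19.20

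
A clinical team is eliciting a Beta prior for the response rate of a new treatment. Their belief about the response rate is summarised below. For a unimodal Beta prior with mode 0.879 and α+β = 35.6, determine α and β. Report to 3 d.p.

α = 30.534, β = 5.066

Since the density peak of Beta(α,β) is at (α−1)/(α+β−2),
α = 1 + 0.879(35.6−2) = 30.534 and β = 35.6 − 30.534 = 5.066.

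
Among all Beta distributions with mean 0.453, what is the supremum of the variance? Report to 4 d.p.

0.2478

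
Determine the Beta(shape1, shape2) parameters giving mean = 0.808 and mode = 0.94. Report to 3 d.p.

With s = shape1+shape2: μ = shape1/s and mode = (shape1−1)/(s−2). Eliminating shape1 = μs,
μs − 1 = m(s−2) ⇒ s(μ−m) = 1−2m ⇒ s = -0.88/-0.132 = 6.6667.
So shape1 = μs = 5.387, shape2 = (1−μ)s = 1.280.

shape1 = 5.387, shape2 = 1.280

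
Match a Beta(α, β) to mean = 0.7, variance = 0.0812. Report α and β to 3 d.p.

α = 1.110, β = 0.476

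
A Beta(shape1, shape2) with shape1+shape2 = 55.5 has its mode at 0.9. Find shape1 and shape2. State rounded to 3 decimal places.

Mode = (shape1−1)/(κ−2) with κ = shape1+shape2, so shape1−1 = 0.9·53.5 = 48.150.
shape1 = 49.150; shape2 = κ − shape1 = 6.350.

shape1 = 49.150, shape2 = 6.350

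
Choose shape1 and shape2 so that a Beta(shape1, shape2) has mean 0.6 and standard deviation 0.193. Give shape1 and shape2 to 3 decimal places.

shape1 = 3.266, shape2 = 2.177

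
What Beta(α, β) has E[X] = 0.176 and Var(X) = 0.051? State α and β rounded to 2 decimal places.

Let s = α+β. The Beta variance is μ(1−μ)/(s+1).
So s+1 = μ(1−μ)/σ² = (0.176×0.824)/0.051 = 0.145024/0.051 = 2.8436, giving s = 1.8436.
Then α = μs = 0.176×1.8436 = 0.32 and β = (1−μ)s = 0.824×1.8436 = 1.52.

α = 0.32, β = 1.52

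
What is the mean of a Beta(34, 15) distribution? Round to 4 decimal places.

0.6939

E[X] = α/(α+β) = 34/49 = 0.6939.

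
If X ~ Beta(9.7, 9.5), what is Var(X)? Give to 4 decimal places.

μ = 9.7/19.2 = 0.505208; Var = μ(1−μ)/(α+β+1) = 0.2499729/20.2 = 0.0124.

0.0124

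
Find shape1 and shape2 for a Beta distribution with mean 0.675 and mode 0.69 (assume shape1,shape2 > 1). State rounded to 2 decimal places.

shape1 = 17.10, shape2 = 8.23

With s = shape1+shape2: μ = shape1/s and mode = (shape1−1)/(s−2). Eliminating shape1 = μs,
μs − 1 = m(s−2) ⇒ s(μ−m) = 1−2m ⇒ s = -0.38/-0.015 = 25.3333.
So shape1 = μs = 17.10, shape2 = (1−μ)s = 8.23.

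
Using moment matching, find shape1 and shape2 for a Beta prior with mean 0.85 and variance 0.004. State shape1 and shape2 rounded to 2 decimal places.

Write ν = shape1+shape2; then shape1 = μν and Var = μ(1−μ)/(ν+1).
ν = μ(1−μ)/Var − 1 = 0.1275/0.004 − 1 = 30.8750.
shape1 = 0.85·30.8750 = 26.24, shape2 = 0.15·30.8750 = 4.63.

shape1 = 26.24, shape2 = 4.63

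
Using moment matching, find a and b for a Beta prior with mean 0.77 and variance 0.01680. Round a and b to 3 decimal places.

a = 7.347, b = 2.195

Write ν = a+b; then a = μν and Var = μ(1−μ)/(ν+1).
ν = μ(1−μ)/Var − 1 = 0.1771/0.01680 − 1 = 9.5417.
a = 0.77·9.5417 = 7.347, b = 0.23·9.5417 = 2.195.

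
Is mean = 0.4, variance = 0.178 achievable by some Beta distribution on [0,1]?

The Beta variance bound is σ² < μ(1−μ).
Here μ(1−μ) = 0.4×0.6 = 0.24, and 0.178 < 0.24.

Yes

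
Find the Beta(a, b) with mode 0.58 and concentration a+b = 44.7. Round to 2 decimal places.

Mode = (a−1)/(κ−2) with κ = a+b, so a−1 = 0.58·42.7 = 24.77.
a = 25.77; b = κ − a = 18.93.

a = 25.77, b = 18.93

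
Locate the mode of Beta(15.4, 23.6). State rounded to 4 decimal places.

0.3892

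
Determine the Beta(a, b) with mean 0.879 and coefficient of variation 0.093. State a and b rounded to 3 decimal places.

a = 13.111, b = 1.805

σ = CV·μ = 0.093×0.879 = 0.08175, so σ² = 0.006683.
s+1 = μ(1−μ)/σ² = 0.106359/0.006683 = 15.9159, so s = a+b = 14.9159.
a = μs = 13.111, b = (1−μ)s = 1.805.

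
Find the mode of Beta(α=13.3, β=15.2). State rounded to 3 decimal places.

The density x^(α−1)(1−x)^(β−1) is maximised at (α−1)/(α+β−2) = 12.3/26.5 = 0.464.

0.464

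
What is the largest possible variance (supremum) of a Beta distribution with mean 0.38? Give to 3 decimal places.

Var = μ(1−μ)/(α+β+1), which approaches μ(1−μ) as α+β → 0.
So the supremum is μ(1−μ) = 0.38×0.62 = 0.236.

0.236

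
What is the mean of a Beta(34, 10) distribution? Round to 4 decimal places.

0.7727

The Beta mean is α/(α+β) = 34/(34+10) = 0.7727.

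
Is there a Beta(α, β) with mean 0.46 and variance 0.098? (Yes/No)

Yes

A Beta with mean μ has variance μ(1−μ)/(α+β+1) < μ(1−μ).
Here μ(1−μ) = 0.46×0.54 = 0.2484, and 0.098 < 0.2484.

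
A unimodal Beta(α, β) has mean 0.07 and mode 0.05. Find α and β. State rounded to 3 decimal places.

With s = α+β: μ = α/s and mode = (α−1)/(s−2). Eliminating α = μs,
μs − 1 = m(s−2) ⇒ s(μ−m) = 1−2m ⇒ s = 0.90/0.02 = 45.0000.
So α = μs = 3.150, β = (1−μ)s = 41.850.

α = 3.150, β = 41.850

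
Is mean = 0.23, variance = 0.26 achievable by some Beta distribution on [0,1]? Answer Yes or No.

For any Beta, Var(X) < E[X]·(1−E[X]).
Here μ(1−μ) = 0.23×0.77 = 0.1771, and 0.26 ≥ 0.1771.

No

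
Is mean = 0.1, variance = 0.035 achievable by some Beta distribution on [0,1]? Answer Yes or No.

Yes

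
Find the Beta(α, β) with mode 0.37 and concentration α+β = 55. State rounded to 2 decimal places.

α = 20.61, β = 34.39

Mode = (α−1)/(κ−2) with κ = α+β, so α−1 = 0.37·53 = 19.61.
α = 20.61; β = κ − α = 34.39.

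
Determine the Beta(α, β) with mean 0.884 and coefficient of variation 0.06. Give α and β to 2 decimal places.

α = 31.34, β = 4.11

σ = CV·μ = 0.06×0.884 = 0.05304, so σ² = 0.002813.
s+1 = μ(1−μ)/σ² = 0.102544/0.002813 = 36.4505, so s = α+β = 35.4505.
α = μs = 31.34, β = (1−μ)s = 4.11.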